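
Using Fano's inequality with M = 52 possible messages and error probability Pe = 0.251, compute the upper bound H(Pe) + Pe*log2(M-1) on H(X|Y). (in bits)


H(Pe) = -Pe*log2(Pe) - (1-Pe)*log2(1-Pe) = -0.251*log2(0.251) - 0.749*log2(0.749) = 0.500554 + 0.312305 = 0.8129. Pe*log2(M-1) = 0.251*log2(51) = 1.423779. Bound = H(Pe) + Pe*log2(M-1) = 0.500554 + 0.312305 + 1.423779 = 2.2366

2.2366 bits


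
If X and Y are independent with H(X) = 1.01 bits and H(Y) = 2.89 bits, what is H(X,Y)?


For independent variables, H(X,Y) = H(X) + H(Y) = 1.01 + 2.89 = 3.9

3.9 bits


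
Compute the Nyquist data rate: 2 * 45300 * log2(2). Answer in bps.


Rate = 2 * B * log2(M) = 2 * 45300 * 1.0 = 90600.0

90600.0 bps


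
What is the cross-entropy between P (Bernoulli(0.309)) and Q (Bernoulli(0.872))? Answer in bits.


H(P,Q) = -p*log2(q) - (1-p)*log2(1-q). -0.309*log2(0.872) = 0.061058; -0.691*log2(0.128) = 2.049357. H(P,Q) = 0.061058 + 2.049357 = 2.1104

2.1104 bits


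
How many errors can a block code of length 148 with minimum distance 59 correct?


Correction capability = floor((d-1)/2) = floor((59-1)/2) = 29

29 errors


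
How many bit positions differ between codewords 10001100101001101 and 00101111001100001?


Count differing positions: ^ . ^ . . . ^ ^ ^ . . ^ . ^ ^ . . = 8 differences

8


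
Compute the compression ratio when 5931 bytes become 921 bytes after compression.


Ratio = original / compressed = 5931 / 921 = 6.4397

6.4397


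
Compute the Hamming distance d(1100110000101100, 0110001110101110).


Count differing positions: ^ . ^ . ^ ^ ^ ^ ^ . . . . . ^ . = 8 differences

8


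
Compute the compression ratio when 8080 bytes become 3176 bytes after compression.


Ratio = original / compressed = 8080 / 3176 = 2.5441

2.5441


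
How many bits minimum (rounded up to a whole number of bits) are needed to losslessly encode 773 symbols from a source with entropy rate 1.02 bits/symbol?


Minimum bits >= n * H = 773 * 1.02 = 788.46, rounded up to a whole number of bits = 789

789 bits


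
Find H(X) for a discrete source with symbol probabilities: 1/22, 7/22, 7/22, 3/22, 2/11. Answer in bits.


H = -sum(p_i * log2(p_i)). Terms: -(1/22)*log2(1/22) = 0.202701; -(7/22)*log2(7/22) = 0.525661; -(7/22)*log2(7/22) = 0.525661; -(3/22)*log2(3/22) = 0.391973; -(2/11)*log2(2/11) = 0.447169. H = 0.202701 + 0.525661 + 0.525661 + 0.391973 + 0.447169 = 2.0932

2.0932 bits


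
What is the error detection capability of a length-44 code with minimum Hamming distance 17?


Detection capability = d_min - 1 = 17 - 1 = 16

16 errors


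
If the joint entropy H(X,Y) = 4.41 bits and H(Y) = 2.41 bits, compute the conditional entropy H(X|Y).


H(X|Y) = H(X,Y) - H(Y) = 4.41 - 2.41 = 2.0

2.0 bits


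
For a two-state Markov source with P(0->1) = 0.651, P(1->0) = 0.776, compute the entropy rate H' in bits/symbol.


Stationary distribution: pi_0 = p10/(p01+p10) = 0.5438, pi_1 = 0.4562. Entropy rate H' = pi_0*H(p01) + pi_1*H(p10) = 0.5438*0.9332 + 0.4562*0.7674 = 0.8575

0.8575 bits/symbol


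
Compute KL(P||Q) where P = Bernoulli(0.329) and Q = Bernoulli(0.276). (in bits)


KL = p*log2(p/q) + (1-p)*log2((1-p)/(1-q)) = 0.329*log2(0.329/0.276) + 0.671*log2(0.671/0.724) = 0.0098

0.0098 bits


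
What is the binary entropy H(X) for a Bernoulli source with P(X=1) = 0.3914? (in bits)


H = -p*log2(p) - (1-p)*log2(1-p). -0.3914*log2(0.3914) = 0.529675; -0.6086*log2(0.6086) = 0.436022. H = 0.529675 + 0.436022 = 0.9657

0.9657 bits


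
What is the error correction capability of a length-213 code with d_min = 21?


Correction capability = floor((d-1)/2) = floor((21-1)/2) = 10

10 errors


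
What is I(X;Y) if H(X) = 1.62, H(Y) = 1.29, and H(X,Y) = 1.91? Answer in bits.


I(X;Y) = H(X) + H(Y) - H(X,Y) = 1.62 + 1.29 - 1.91 = 1.0

1.0 bits


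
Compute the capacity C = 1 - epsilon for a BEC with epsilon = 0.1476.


C = 1 - epsilon = 1 - 0.1476 = 0.8524

0.8524 bits


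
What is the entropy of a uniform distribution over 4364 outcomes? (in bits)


H = log2(n) = log2(4364) = 12.0914

12.0914 bits


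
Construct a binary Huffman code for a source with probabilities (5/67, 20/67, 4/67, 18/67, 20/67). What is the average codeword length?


Huffman construction (repeatedly merge the two least-probable nodes; each merge adds 1 bit to every symbol beneath it): 4/67 + 5/67 = 9/67; 9/67 + 18/67 = 27/67; 20/67 + 20/67 = 40/67; 27/67 + 40/67 = 1. Resulting codeword lengths (in the order the probabilities were given): (3, 2, 3, 2, 2). L_avg = sum(p_i * l_i) = 5/67*3 + 20/67*2 + 4/67*3 + 18/67*2 + 20/67*2 = 143/67 = 2.1343

2.1343 bits


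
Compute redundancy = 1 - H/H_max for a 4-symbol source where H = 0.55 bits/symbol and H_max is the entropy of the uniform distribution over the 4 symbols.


H_max = log2(K) = log2(4) = 2.0 bits/symbol. Redundancy = 1 - H/H_max = 1 - 0.55/2.0 = 1 - 0.275 = 0.725

0.725


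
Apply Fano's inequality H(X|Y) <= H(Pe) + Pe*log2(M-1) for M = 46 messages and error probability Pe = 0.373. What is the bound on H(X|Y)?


H(Pe) = -Pe*log2(Pe) - (1-Pe)*log2(1-Pe) = -0.373*log2(0.373) - 0.627*log2(0.627) = 0.530687 + 0.422261 = 0.9529. Pe*log2(M-1) = 0.373*log2(45) = 2.048461. Bound = H(Pe) + Pe*log2(M-1) = 0.530687 + 0.422261 + 2.048461 = 3.0014

3.0014 bits


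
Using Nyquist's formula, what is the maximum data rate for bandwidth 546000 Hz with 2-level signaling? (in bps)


Rate = 2 * B * log2(M) = 2 * 546000 * 1.0 = 1092000.0

1092000.0 bps


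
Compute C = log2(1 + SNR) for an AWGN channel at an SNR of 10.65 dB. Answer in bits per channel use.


SNR_linear = 10^(10.65/10) = 11.6145; C = log2(1 + SNR_linear) = log2(1 + 11.6145) = 3.657

3.657 bits/channel use


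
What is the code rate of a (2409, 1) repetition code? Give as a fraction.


Rate = k/n = 1/2409

1/2409


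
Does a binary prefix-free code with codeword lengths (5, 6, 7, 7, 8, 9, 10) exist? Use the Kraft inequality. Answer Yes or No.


Kraft sum = sum(2^(-l_i)) = 0.0693, need <= 1. Result: satisfied (a binary prefix-free code with these lengths exists)

Yes


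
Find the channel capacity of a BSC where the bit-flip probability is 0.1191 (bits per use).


H(p) = -p*log2(p) - (1-p)*log2(1-p) = -0.1191*log2(0.1191) - 0.8809*log2(0.8809) = 0.365608 + 0.161161 = 0.5268. C = 1 - H(p) = 1 - 0.5268 = 0.4732

0.4732 bits


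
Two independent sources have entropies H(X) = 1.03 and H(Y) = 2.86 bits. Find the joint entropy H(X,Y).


For independent variables, H(X,Y) = H(X) + H(Y) = 1.03 + 2.86 = 3.89

3.89 bits


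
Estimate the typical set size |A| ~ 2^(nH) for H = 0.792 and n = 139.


log2|A_typical| = nH = 139 * 0.792 = 110.088, so |A_typical| ~ 2^110.088 = 1.380e+33

1.380e+33


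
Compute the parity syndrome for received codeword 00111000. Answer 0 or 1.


Syndrome = XOR of all bits = 0 XOR 0 XOR 1 XOR 1 XOR 1 XOR 0 XOR 0 XOR 0 = 1

1


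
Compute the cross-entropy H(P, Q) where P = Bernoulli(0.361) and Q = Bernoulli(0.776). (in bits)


H(P,Q) = -p*log2(q) - (1-p)*log2(1-q). -0.361*log2(0.776) = 0.132080; -0.639*log2(0.224) = 1.379236. H(P,Q) = 0.132080 + 1.379236 = 1.5113

1.5113 bits


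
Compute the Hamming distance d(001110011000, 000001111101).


Count differing positions: . . ^ ^ ^ ^ ^ . . ^ . ^ = 7 differences

7


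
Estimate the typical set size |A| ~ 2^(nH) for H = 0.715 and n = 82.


log2|A_typical| = nH = 82 * 0.715 = 58.63, so |A_typical| ~ 2^58.63 = 4.461e+17

4.461e+17


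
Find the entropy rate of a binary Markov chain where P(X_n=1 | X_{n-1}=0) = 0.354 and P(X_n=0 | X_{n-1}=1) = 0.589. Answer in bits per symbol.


Stationary distribution: pi_0 = p10/(p01+p10) = 0.6246, pi_1 = 0.3754. Entropy rate H' = pi_0*H(p01) + pi_1*H(p10) = 0.6246*0.9376 + 0.3754*0.977 = 0.9524

0.9524 bits/symbol


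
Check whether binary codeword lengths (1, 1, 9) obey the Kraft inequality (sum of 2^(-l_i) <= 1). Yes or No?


Kraft sum = sum(2^(-l_i)) = 1.002, need <= 1. Result: violated (a binary prefix-free code with these lengths cannot exist)

No


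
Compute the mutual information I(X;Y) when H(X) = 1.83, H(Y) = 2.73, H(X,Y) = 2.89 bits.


I(X;Y) = H(X) + H(Y) - H(X,Y) = 1.83 + 2.73 - 2.89 = 1.67

1.67 bits


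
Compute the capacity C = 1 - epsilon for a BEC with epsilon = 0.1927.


C = 1 - epsilon = 1 - 0.1927 = 0.8073

0.8073 bits


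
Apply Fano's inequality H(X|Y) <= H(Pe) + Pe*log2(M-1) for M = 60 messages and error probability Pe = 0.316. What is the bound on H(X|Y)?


H(Pe) = -Pe*log2(Pe) - (1-Pe)*log2(1-Pe) = -0.316*log2(0.316) - 0.684*log2(0.684) = 0.525193 + 0.374785 = 0.9. Pe*log2(M-1) = 0.316*log2(59) = 1.858915. Bound = H(Pe) + Pe*log2(M-1) = 0.525193 + 0.374785 + 1.858915 = 2.7589

2.7589 bits


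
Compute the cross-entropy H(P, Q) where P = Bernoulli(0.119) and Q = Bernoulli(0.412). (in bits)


H(P,Q) = -p*log2(q) - (1-p)*log2(1-q). -0.119*log2(0.412) = 0.152235; -0.881*log2(0.588) = 0.674945. H(P,Q) = 0.152235 + 0.674945 = 0.8272

0.8272 bits


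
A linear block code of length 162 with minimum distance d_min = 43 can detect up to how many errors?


Detection capability = d_min - 1 = 43 - 1 = 42

42 errors


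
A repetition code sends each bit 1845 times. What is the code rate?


Rate = k/n = 1/1845

1/1845


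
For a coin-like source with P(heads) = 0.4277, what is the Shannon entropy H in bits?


H = -p*log2(p) - (1-p)*log2(1-p). -0.4277*log2(0.4277) = 0.524073; -0.5723*log2(0.5723) = 0.460791. H = 0.524073 + 0.460791 = 0.9849

0.9849 bits


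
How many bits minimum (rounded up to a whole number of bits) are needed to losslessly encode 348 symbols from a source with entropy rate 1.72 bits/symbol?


Minimum bits >= n * H = 348 * 1.72 = 598.56, rounded up to a whole number of bits = 599

599 bits


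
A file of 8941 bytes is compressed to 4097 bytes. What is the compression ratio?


Ratio = original / compressed = 8941 / 4097 = 2.1823

2.1823


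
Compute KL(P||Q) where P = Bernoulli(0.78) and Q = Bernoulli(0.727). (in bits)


KL = p*log2(p/q) + (1-p)*log2((1-p)/(1-q)) = 0.78*log2(0.78/0.727) + 0.22*log2(0.22/0.273) = 0.0107

0.0107 bits


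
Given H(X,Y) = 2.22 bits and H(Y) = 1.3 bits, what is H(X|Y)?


H(X|Y) = H(X,Y) - H(Y) = 2.22 - 1.3 = 0.92

0.92 bits


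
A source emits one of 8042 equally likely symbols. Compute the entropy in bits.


H = log2(n) = log2(8042) = 12.9733

12.9733 bits


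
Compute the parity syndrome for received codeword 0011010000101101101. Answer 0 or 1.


Syndrome = XOR of all bits = 0 XOR 0 XOR 1 XOR 1 XOR 0 XOR 1 XOR 0 XOR 0 XOR 0 XOR 0 XOR 1 XOR 0 XOR 1 XOR 1 XOR 0 XOR 1 XOR 1 XOR 0 XOR 1 = 1

1


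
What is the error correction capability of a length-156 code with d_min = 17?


Correction capability = floor((d-1)/2) = floor((17-1)/2) = 8

8 errors


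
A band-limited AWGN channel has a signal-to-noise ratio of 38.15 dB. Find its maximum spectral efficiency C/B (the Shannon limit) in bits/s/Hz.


SNR_linear = 10^(38.15/10) = 6531.3055; C/B = log2(1 + SNR_linear) = log2(1 + 6531.3055) = 12.6734

12.6734 bits/s/Hz


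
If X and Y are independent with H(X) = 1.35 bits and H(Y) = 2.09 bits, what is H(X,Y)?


For independent variables, H(X,Y) = H(X) + H(Y) = 1.35 + 2.09 = 3.44

3.44 bits


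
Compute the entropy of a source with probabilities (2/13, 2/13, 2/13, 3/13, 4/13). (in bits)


H = -sum(p_i * log2(p_i)). Terms: -(2/13)*log2(2/13) = 0.415452; -(2/13)*log2(2/13) = 0.415452; -(2/13)*log2(2/13) = 0.415452; -(3/13)*log2(3/13) = 0.488187; -(4/13)*log2(4/13) = 0.523212. H = 0.415452 + 0.415452 + 0.415452 + 0.488187 + 0.523212 = 2.2578

2.2578 bits


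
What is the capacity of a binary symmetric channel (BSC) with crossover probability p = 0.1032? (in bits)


H(p) = -p*log2(p) - (1-p)*log2(1-p) = -0.1032*log2(0.1032) - 0.8968*log2(0.8968) = 0.338133 + 0.140925 = 0.4791. C = 1 - H(p) = 1 - 0.4791 = 0.5209

0.5209 bits


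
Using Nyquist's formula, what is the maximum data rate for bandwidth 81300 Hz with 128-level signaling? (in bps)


Rate = 2 * B * log2(M) = 2 * 81300 * 7.0 = 1138200.0

1138200.0 bps


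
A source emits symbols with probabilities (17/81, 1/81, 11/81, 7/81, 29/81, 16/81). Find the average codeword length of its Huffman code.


Huffman construction (repeatedly merge the two least-probable nodes; each merge adds 1 bit to every symbol beneath it): 1/81 + 7/81 = 8/81; 8/81 + 11/81 = 19/81; 16/81 + 17/81 = 11/27; 19/81 + 29/81 = 16/27; 11/27 + 16/27 = 1. Resulting codeword lengths (in the order the probabilities were given): (2, 4, 3, 4, 2, 2). L_avg = sum(p_i * l_i) = 17/81*2 + 1/81*4 + 11/81*3 + 7/81*4 + 29/81*2 + 16/81*2 = 7/3 = 2.3333

2.3333 bits


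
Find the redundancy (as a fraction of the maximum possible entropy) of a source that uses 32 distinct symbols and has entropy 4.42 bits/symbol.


H_max = log2(K) = log2(32) = 5.0 bits/symbol. Redundancy = 1 - H/H_max = 1 - 4.42/5.0 = 1 - 0.884 = 0.116

0.116


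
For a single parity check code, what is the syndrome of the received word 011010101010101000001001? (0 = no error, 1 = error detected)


Syndrome = XOR of all bits = 0 XOR 1 XOR 1 XOR 0 XOR 1 XOR 0 XOR 1 XOR 0 XOR 1 XOR 0 XOR 1 XOR 0 XOR 1 XOR 0 XOR 1 XOR 0 XOR 0 XOR 0 XOR 0 XOR 0 XOR 1 XOR 0 XOR 0 XOR 1 = 0

0


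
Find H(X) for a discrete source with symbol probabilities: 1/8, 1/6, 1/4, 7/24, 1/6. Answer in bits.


H = -sum(p_i * log2(p_i)). Terms: -(1/8)*log2(1/8) = 0.375000; -(1/6)*log2(1/6) = 0.430827; -(1/4)*log2(1/4) = 0.500000; -(7/24)*log2(7/24) = 0.518469; -(1/6)*log2(1/6) = 0.430827. H = 0.375000 + 0.430827 + 0.500000 + 0.518469 + 0.430827 = 2.2551

2.2551 bits


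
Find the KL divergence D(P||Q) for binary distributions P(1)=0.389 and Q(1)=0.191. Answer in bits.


KL = p*log2(p/q) + (1-p)*log2((1-p)/(1-q)) = 0.389*log2(0.389/0.191) + 0.611*log2(0.611/0.809) = 0.1518

0.1518 bits


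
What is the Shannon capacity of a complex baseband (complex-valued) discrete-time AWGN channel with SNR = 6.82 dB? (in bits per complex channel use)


SNR_linear = 10^(6.82/10) = 4.8084; C = log2(1 + SNR_linear) = log2(1 + 4.8084) = 2.5381

2.5381 bits/channel use


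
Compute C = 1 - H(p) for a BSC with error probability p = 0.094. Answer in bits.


H(p) = -p*log2(p) - (1-p)*log2(1-p) = -0.094*log2(0.094) - 0.906*log2(0.906) = 0.320652 + 0.129030 = 0.4497. C = 1 - H(p) = 1 - 0.4497 = 0.5503

0.5503 bits


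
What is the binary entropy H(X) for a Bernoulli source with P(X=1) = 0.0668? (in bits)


H = -p*log2(p) - (1-p)*log2(1-p). -0.0668*log2(0.0668) = 0.260788; -0.9332*log2(0.9332) = 0.093079. H = 0.260788 + 0.093079 = 0.3539

0.3539 bits


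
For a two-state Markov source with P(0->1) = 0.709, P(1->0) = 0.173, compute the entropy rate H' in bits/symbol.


Stationary distribution: pi_0 = p10/(p01+p10) = 0.1961, pi_1 = 0.8039. Entropy rate H' = pi_0*H(p01) + pi_1*H(p10) = 0.1961*0.87 + 0.8039*0.6645 = 0.7048

0.7048 bits/symbol


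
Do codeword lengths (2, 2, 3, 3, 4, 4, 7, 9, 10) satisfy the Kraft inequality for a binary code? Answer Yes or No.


Kraft sum = sum(2^(-l_i)) = 0.8857, need <= 1. Result: satisfied (a binary prefix-free code with these lengths exists)

Yes


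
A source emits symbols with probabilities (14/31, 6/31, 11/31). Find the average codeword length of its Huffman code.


Huffman construction (repeatedly merge the two least-probable nodes; each merge adds 1 bit to every symbol beneath it): 6/31 + 11/31 = 17/31; 14/31 + 17/31 = 1. Resulting codeword lengths (in the order the probabilities were given): (1, 2, 2). L_avg = sum(p_i * l_i) = 14/31*1 + 6/31*2 + 11/31*2 = 48/31 = 1.5484

1.5484 bits


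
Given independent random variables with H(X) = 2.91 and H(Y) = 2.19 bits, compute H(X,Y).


For independent variables, H(X,Y) = H(X) + H(Y) = 2.91 + 2.19 = 5.1

5.1 bits


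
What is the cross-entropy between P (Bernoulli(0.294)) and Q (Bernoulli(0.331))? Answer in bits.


H(P,Q) = -p*log2(q) - (1-p)*log2(1-q). -0.294*log2(0.331) = 0.468958; -0.706*log2(0.669) = 0.409425. H(P,Q) = 0.468958 + 0.409425 = 0.8784

0.8784 bits


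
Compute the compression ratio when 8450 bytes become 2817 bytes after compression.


Ratio = original / compressed = 8450 / 2817 = 2.9996

2.9996


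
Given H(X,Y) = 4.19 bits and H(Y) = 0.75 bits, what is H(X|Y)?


H(X|Y) = H(X,Y) - H(Y) = 4.19 - 0.75 = 3.44

3.44 bits


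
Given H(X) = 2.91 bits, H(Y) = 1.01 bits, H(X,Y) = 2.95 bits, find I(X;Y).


I(X;Y) = H(X) + H(Y) - H(X,Y) = 2.91 + 1.01 - 2.95 = 0.97

0.97 bits


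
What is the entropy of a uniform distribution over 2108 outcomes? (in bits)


H = log2(n) = log2(2108) = 11.0417

11.0417 bits


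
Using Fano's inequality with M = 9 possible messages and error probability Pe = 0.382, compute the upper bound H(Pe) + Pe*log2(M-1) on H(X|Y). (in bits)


H(Pe) = -Pe*log2(Pe) - (1-Pe)*log2(1-Pe) = -0.382*log2(0.382) - 0.618*log2(0.618) = 0.530352 + 0.429091 = 0.9594. Pe*log2(M-1) = 0.382*log2(8) = 1.146000. Bound = H(Pe) + Pe*log2(M-1) = 0.530352 + 0.429091 + 1.146000 = 2.1054

2.1054 bits


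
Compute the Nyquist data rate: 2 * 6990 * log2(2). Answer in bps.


Rate = 2 * B * log2(M) = 2 * 6990 * 1.0 = 13980.0

13980.0 bps


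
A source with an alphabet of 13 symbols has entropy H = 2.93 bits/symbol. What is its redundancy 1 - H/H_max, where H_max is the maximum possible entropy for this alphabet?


H_max = log2(K) = log2(13) = 3.7004 bits/symbol. Redundancy = 1 - H/H_max = 1 - 2.93/3.7004 = 1 - 0.7918 = 0.2082

0.2082


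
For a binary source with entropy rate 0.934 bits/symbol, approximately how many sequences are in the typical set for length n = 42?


log2|A_typical| = nH = 42 * 0.934 = 39.228, so |A_typical| ~ 2^39.228 = 6.439e+11

6.439e+11


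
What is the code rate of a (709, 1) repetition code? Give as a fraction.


Rate = k/n = 1/709

1/709


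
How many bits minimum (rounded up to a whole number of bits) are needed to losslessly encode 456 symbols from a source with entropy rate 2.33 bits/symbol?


Minimum bits >= n * H = 456 * 2.33 = 1062.48, rounded up to a whole number of bits = 1063

1063 bits


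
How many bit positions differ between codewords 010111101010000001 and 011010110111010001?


Count differing positions: . . ^ ^ . ^ . ^ ^ ^ . ^ . ^ . . . . = 8 differences

8


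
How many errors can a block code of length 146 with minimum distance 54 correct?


Correction capability = floor((d-1)/2) = floor((54-1)/2) = 26

26 errors


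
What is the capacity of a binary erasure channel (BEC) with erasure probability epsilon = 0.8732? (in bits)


C = 1 - epsilon = 1 - 0.8732 = 0.1268

0.1268 bits


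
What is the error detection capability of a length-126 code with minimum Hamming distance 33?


Detection capability = d_min - 1 = 33 - 1 = 32

32 errors


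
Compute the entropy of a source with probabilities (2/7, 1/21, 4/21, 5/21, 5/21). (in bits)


H = -sum(p_i * log2(p_i)). Terms: -(2/7)*log2(2/7) = 0.516387; -(1/21)*log2(1/21) = 0.209158; -(4/21)*log2(4/21) = 0.455680; -(5/21)*log2(5/21) = 0.492950; -(5/21)*log2(5/21) = 0.492950. H = 0.516387 + 0.209158 + 0.455680 + 0.492950 + 0.492950 = 2.1671

2.1671 bits


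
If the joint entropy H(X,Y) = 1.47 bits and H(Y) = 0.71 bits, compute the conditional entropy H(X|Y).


H(X|Y) = H(X,Y) - H(Y) = 1.47 - 0.71 = 0.76

0.76 bits


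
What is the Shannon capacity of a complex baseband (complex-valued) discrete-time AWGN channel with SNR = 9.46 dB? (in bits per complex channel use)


SNR_linear = 10^(9.46/10) = 8.8308; C = log2(1 + SNR_linear) = log2(1 + 8.8308) = 3.2973

3.2973 bits/channel use


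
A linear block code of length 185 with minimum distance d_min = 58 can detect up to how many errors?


Detection capability = d_min - 1 = 58 - 1 = 57

57 errors


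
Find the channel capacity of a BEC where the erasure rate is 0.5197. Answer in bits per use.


C = 1 - epsilon = 1 - 0.5197 = 0.4803

0.4803 bits


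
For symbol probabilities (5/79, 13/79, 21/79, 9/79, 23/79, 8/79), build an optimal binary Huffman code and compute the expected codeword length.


Huffman construction (repeatedly merge the two least-probable nodes; each merge adds 1 bit to every symbol beneath it): 5/79 + 8/79 = 13/79; 9/79 + 13/79 = 22/79; 13/79 + 21/79 = 34/79; 22/79 + 23/79 = 45/79; 34/79 + 45/79 = 1. Resulting codeword lengths (in the order the probabilities were given): (3, 3, 2, 3, 2, 3). L_avg = sum(p_i * l_i) = 5/79*3 + 13/79*3 + 21/79*2 + 9/79*3 + 23/79*2 + 8/79*3 = 193/79 = 2.443

2.443 bits


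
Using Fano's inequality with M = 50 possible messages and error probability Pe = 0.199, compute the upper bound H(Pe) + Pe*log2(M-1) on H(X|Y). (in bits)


H(Pe) = -Pe*log2(Pe) - (1-Pe)*log2(1-Pe) = -0.199*log2(0.199) - 0.801*log2(0.801) = 0.463503 + 0.256421 = 0.7199. Pe*log2(M-1) = 0.199*log2(49) = 1.117327. Bound = H(Pe) + Pe*log2(M-1) = 0.463503 + 0.256421 + 1.117327 = 1.8373

1.8373 bits


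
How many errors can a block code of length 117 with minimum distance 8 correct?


Correction capability = floor((d-1)/2) = floor((8-1)/2) = 3

3 errors


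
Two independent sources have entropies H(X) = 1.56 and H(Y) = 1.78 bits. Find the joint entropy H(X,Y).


For independent variables, H(X,Y) = H(X) + H(Y) = 1.56 + 1.78 = 3.34

3.34 bits


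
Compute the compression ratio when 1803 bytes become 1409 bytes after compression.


Ratio = original / compressed = 1803 / 1409 = 1.2796

1.2796


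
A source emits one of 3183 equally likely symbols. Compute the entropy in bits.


H = log2(n) = log2(3183) = 11.6362

11.6362 bits


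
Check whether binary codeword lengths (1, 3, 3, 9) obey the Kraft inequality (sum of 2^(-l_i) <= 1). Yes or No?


Kraft sum = sum(2^(-l_i)) = 0.752, need <= 1. Result: satisfied (a binary prefix-free code with these lengths exists)

Yes


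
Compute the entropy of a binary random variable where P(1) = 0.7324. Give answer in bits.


H = -p*log2(p) - (1-p)*log2(1-p). -0.7324*log2(0.7324) = 0.329065; -0.2676*log2(0.2676) = 0.508935. H = 0.329065 + 0.508935 = 0.838

0.838 bits


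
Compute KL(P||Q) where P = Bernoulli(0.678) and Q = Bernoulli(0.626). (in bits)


KL = p*log2(p/q) + (1-p)*log2((1-p)/(1-q)) = 0.678*log2(0.678/0.626) + 0.322*log2(0.322/0.374) = 0.0085

0.0085 bits


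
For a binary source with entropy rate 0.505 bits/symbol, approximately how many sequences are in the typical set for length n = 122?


log2|A_typical| = nH = 122 * 0.505 = 61.61, so |A_typical| ~ 2^61.61 = 3.519e+18

3.519e+18


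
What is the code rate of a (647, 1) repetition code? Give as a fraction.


Rate = k/n = 1/647

1/647


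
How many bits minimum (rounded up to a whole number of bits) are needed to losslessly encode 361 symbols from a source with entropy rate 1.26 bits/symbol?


Minimum bits >= n * H = 361 * 1.26 = 454.86, rounded up to a whole number of bits = 455

455 bits


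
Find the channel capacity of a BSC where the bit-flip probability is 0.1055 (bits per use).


H(p) = -p*log2(p) - (1-p)*log2(1-p) = -0.1055*log2(0.1055) - 0.8945*log2(0.8945) = 0.342314 + 0.143877 = 0.4862. C = 1 - H(p) = 1 - 0.4862 = 0.5138

0.5138 bits


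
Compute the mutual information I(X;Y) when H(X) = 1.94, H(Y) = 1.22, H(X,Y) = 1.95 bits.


I(X;Y) = H(X) + H(Y) - H(X,Y) = 1.94 + 1.22 - 1.95 = 1.21

1.21 bits


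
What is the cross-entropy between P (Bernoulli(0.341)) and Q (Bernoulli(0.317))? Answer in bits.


H(P,Q) = -p*log2(q) - (1-p)*log2(1-q). -0.341*log2(0.317) = 0.565189; -0.659*log2(0.683) = 0.362478. H(P,Q) = 0.565189 + 0.362478 = 0.9277

0.9277 bits


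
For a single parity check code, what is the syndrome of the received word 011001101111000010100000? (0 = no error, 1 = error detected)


Syndrome = XOR of all bits = 0 XOR 1 XOR 1 XOR 0 XOR 0 XOR 1 XOR 1 XOR 0 XOR 1 XOR 1 XOR 1 XOR 1 XOR 0 XOR 0 XOR 0 XOR 0 XOR 1 XOR 0 XOR 1 XOR 0 XOR 0 XOR 0 XOR 0 XOR 0 = 0

0


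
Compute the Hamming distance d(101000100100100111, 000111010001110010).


Count differing positions: ^ . ^ ^ ^ ^ ^ ^ . ^ . ^ . ^ . ^ . ^ = 12 differences

12


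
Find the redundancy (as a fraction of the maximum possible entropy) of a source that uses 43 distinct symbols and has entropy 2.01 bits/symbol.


H_max = log2(K) = log2(43) = 5.4263 bits/symbol. Redundancy = 1 - H/H_max = 1 - 2.01/5.4263 = 1 - 0.3704 = 0.6296

0.6296


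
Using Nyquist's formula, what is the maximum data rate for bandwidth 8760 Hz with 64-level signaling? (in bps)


Rate = 2 * B * log2(M) = 2 * 8760 * 6.0 = 105120.0

105120.0 bps


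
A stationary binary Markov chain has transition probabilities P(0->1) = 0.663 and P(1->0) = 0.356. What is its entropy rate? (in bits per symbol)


Stationary distribution: pi_0 = p10/(p01+p10) = 0.3494, pi_1 = 0.6506. Entropy rate H' = pi_0*H(p01) + pi_1*H(p10) = 0.3494*0.9219 + 0.6506*0.9393 = 0.9332

0.9332 bits/symbol


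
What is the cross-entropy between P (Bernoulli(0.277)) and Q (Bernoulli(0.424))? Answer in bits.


H(P,Q) = -p*log2(q) - (1-p)*log2(1-q). -0.277*log2(0.424) = 0.342888; -0.723*log2(0.576) = 0.575406. H(P,Q) = 0.342888 + 0.575406 = 0.9183

0.9183 bits


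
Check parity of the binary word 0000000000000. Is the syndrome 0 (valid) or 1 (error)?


Syndrome = XOR of all bits = 0 XOR 0 XOR 0 XOR 0 XOR 0 XOR 0 XOR 0 XOR 0 XOR 0 XOR 0 XOR 0 XOR 0 XOR 0 = 0

0


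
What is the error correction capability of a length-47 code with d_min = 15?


Correction capability = floor((d-1)/2) = floor((15-1)/2) = 7

7 errors


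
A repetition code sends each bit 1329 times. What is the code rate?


Rate = k/n = 1/1329

1/1329


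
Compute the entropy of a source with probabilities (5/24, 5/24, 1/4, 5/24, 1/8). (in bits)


H = -sum(p_i * log2(p_i)). Terms: -(5/24)*log2(5/24) = 0.471466; -(5/24)*log2(5/24) = 0.471466; -(1/4)*log2(1/4) = 0.500000; -(5/24)*log2(5/24) = 0.471466; -(1/8)*log2(1/8) = 0.375000. H = 0.471466 + 0.471466 + 0.500000 + 0.471466 + 0.375000 = 2.2894

2.2894 bits


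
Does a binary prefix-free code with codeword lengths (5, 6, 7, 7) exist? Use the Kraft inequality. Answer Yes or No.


Kraft sum = sum(2^(-l_i)) = 0.0625, need <= 1. Result: satisfied (a binary prefix-free code with these lengths exists)

Yes


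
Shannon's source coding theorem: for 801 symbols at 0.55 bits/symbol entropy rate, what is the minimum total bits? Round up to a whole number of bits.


Minimum bits >= n * H = 801 * 0.55 = 440.55, rounded up to a whole number of bits = 441

441 bits


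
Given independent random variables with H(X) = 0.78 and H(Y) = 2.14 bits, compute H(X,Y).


For independent variables, H(X,Y) = H(X) + H(Y) = 0.78 + 2.14 = 2.92

2.92 bits


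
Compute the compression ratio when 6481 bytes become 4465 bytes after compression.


Ratio = original / compressed = 6481 / 4465 = 1.4515

1.4515


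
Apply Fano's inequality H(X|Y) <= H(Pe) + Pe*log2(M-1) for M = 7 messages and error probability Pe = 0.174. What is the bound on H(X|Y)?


H(Pe) = -Pe*log2(Pe) - (1-Pe)*log2(1-Pe) = -0.174*log2(0.174) - 0.826*log2(0.826) = 0.438974 + 0.227799 = 0.6668. Pe*log2(M-1) = 0.174*log2(6) = 0.449783. Bound = H(Pe) + Pe*log2(M-1) = 0.438974 + 0.227799 + 0.449783 = 1.1166

1.1166 bits


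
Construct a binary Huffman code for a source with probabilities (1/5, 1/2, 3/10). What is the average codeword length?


Huffman construction (repeatedly merge the two least-probable nodes; each merge adds 1 bit to every symbol beneath it): 1/5 + 3/10 = 1/2; 1/2 + 1/2 = 1. Resulting codeword lengths (in the order the probabilities were given): (2, 1, 2). L_avg = sum(p_i * l_i) = 1/5*2 + 1/2*1 + 3/10*2 = 3/2 = 1.5

1.5 bits


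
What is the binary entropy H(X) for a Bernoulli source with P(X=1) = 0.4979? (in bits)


H = -p*log2(p) - (1-p)*log2(1-p). -0.4979*log2(0.4979) = 0.500923; -0.5021*log2(0.5021) = 0.499064. H = 0.500923 + 0.499064 = 1.0

1.0 bits


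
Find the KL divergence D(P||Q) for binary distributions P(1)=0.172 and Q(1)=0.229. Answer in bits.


KL = p*log2(p/q) + (1-p)*log2((1-p)/(1-q)) = 0.172*log2(0.172/0.229) + 0.828*log2(0.828/0.771) = 0.0142

0.0142 bits


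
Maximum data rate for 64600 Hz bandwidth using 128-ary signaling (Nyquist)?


Rate = 2 * B * log2(M) = 2 * 64600 * 7.0 = 904400.0

904400.0 bps


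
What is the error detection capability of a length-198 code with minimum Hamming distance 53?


Detection capability = d_min - 1 = 53 - 1 = 52

52 errors


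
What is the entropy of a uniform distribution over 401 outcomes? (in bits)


H = log2(n) = log2(401) = 8.6475

8.6475 bits


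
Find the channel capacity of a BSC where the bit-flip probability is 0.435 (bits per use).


H(p) = -p*log2(p) - (1-p)*log2(1-p) = -0.435*log2(0.435) - 0.565*log2(0.565) = 0.522397 + 0.465378 = 0.9878. C = 1 - H(p) = 1 - 0.9878 = 0.0122

0.0122 bits


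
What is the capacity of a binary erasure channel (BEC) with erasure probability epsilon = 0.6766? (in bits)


C = 1 - epsilon = 1 - 0.6766 = 0.3234

0.3234 bits


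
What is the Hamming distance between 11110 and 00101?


Count differing positions: ^ ^ . ^ ^ = 4 differences

4


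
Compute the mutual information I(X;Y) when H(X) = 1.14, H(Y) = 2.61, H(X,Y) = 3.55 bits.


I(X;Y) = H(X) + H(Y) - H(X,Y) = 1.14 + 2.61 - 3.55 = 0.2

0.2 bits


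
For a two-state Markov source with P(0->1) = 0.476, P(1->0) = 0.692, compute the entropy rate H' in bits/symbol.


Stationary distribution: pi_0 = p10/(p01+p10) = 0.5925, pi_1 = 0.4075. Entropy rate H' = pi_0*H(p01) + pi_1*H(p10) = 0.5925*0.9983 + 0.4075*0.8909 = 0.9545

0.9545 bits/symbol


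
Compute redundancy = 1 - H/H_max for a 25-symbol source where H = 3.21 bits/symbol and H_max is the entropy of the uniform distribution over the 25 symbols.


H_max = log2(K) = log2(25) = 4.6439 bits/symbol. Redundancy = 1 - H/H_max = 1 - 3.21/4.6439 = 1 - 0.6912 = 0.3088

0.3088


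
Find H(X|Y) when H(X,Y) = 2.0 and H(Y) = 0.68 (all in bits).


H(X|Y) = H(X,Y) - H(Y) = 2.0 - 0.68 = 1.32

1.32 bits


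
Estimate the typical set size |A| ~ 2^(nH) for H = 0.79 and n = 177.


log2|A_typical| = nH = 177 * 0.79 = 139.83, so |A_typical| ~ 2^139.83 = 1.239e+42

1.239e+42


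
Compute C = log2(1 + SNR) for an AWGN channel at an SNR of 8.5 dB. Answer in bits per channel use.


SNR_linear = 10^(8.5/10) = 7.0795; C = log2(1 + SNR_linear) = log2(1 + 7.0795) = 3.0143

3.0143 bits/channel use


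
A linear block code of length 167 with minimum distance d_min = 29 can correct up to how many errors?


Correction capability = floor((d-1)/2) = floor((29-1)/2) = 14

14 errors


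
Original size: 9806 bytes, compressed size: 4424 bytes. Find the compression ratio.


Ratio = original / compressed = 9806 / 4424 = 2.2165

2.2165


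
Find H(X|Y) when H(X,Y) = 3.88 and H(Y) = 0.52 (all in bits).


H(X|Y) = H(X,Y) - H(Y) = 3.88 - 0.52 = 3.36

3.36 bits


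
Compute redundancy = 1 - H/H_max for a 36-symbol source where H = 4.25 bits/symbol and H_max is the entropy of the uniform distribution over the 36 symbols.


H_max = log2(K) = log2(36) = 5.1699 bits/symbol. Redundancy = 1 - H/H_max = 1 - 4.25/5.1699 = 1 - 0.8221 = 0.1779

0.1779


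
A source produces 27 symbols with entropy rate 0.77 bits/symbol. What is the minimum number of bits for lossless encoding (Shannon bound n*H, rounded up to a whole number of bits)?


Minimum bits >= n * H = 27 * 0.77 = 20.79, rounded up to a whole number of bits = 21

21 bits


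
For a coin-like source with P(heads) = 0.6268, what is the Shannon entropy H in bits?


H = -p*log2(p) - (1-p)*log2(1-p). -0.6268*log2(0.6268) = 0.422415; -0.3732*log2(0.3732) = 0.530683. H = 0.422415 + 0.530683 = 0.9531

0.9531 bits


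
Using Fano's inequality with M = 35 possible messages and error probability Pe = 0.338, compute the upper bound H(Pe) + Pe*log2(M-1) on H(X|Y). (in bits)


H(Pe) = -Pe*log2(Pe) - (1-Pe)*log2(1-Pe) = -0.338*log2(0.338) - 0.662*log2(0.662) = 0.528938 + 0.393954 = 0.9229. Pe*log2(M-1) = 0.338*log2(34) = 1.719562. Bound = H(Pe) + Pe*log2(M-1) = 0.528938 + 0.393954 + 1.719562 = 2.6425

2.6425 bits


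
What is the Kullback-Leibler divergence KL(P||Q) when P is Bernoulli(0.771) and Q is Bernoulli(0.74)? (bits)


KL = p*log2(p/q) + (1-p)*log2((1-p)/(1-q)) = 0.771*log2(0.771/0.74) + 0.229*log2(0.229/0.26) = 0.0037

0.0037 bits


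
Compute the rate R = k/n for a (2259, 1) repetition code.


Rate = k/n = 1/2259

1/2259


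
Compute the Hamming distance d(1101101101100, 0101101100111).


Count differing positions: ^ . . . . . . . . ^ . ^ ^ = 4 differences

4


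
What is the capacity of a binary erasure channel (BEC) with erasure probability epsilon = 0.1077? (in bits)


C = 1 - epsilon = 1 - 0.1077 = 0.8923

0.8923 bits


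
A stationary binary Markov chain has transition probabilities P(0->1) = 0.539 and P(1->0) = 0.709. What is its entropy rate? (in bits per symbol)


Stationary distribution: pi_0 = p10/(p01+p10) = 0.5681, pi_1 = 0.4319. Entropy rate H' = pi_0*H(p01) + pi_1*H(p10) = 0.5681*0.9956 + 0.4319*0.87 = 0.9414

0.9414 bits/symbol


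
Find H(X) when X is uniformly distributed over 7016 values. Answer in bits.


H = log2(n) = log2(7016) = 12.7764

12.7764 bits


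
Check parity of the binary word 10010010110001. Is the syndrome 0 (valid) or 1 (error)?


Syndrome = XOR of all bits = 1 XOR 0 XOR 0 XOR 1 XOR 0 XOR 0 XOR 1 XOR 0 XOR 1 XOR 1 XOR 0 XOR 0 XOR 0 XOR 1 = 0

0


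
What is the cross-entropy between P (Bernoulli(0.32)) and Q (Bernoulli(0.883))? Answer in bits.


H(P,Q) = -p*log2(q) - (1-p)*log2(1-q). -0.32*log2(0.883) = 0.057445; -0.68*log2(0.117) = 2.104885. H(P,Q) = 0.057445 + 2.104885 = 2.1623

2.1623 bits


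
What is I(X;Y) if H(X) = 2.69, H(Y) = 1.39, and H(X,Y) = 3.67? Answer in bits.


I(X;Y) = H(X) + H(Y) - H(X,Y) = 2.69 + 1.39 - 3.67 = 0.41

0.41 bits


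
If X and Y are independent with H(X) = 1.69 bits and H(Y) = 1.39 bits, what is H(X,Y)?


For independent variables, H(X,Y) = H(X) + H(Y) = 1.69 + 1.39 = 3.08

3.08 bits


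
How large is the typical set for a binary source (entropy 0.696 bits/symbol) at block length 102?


log2|A_typical| = nH = 102 * 0.696 = 70.992, so |A_typical| ~ 2^70.992 = 2.348e+21

2.348e+21


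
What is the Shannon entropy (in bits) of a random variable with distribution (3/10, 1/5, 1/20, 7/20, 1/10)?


H = -sum(p_i * log2(p_i)). Terms: -(3/10)*log2(3/10) = 0.521090; -(1/5)*log2(1/5) = 0.464386; -(1/20)*log2(1/20) = 0.216096; -(7/20)*log2(7/20) = 0.530101; -(1/10)*log2(1/10) = 0.332193. H = 0.521090 + 0.464386 + 0.216096 + 0.530101 + 0.332193 = 2.0639

2.0639 bits


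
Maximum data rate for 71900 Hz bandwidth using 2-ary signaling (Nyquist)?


Rate = 2 * B * log2(M) = 2 * 71900 * 1.0 = 143800.0

143800.0 bps


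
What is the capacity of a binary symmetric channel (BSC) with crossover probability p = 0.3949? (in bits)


H(p) = -p*log2(p) - (1-p)*log2(1-p) = -0.3949*log2(0.3949) - 0.6051*log2(0.6051) = 0.529340 + 0.438549 = 0.9679. C = 1 - H(p) = 1 - 0.9679 = 0.0321

0.0321 bits


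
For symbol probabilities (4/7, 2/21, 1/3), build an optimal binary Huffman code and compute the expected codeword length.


Huffman construction (repeatedly merge the two least-probable nodes; each merge adds 1 bit to every symbol beneath it): 2/21 + 1/3 = 3/7; 3/7 + 4/7 = 1. Resulting codeword lengths (in the order the probabilities were given): (1, 2, 2). L_avg = sum(p_i * l_i) = 4/7*1 + 2/21*2 + 1/3*2 = 10/7 = 1.4286

1.4286 bits


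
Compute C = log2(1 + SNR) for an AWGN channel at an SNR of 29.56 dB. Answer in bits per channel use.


SNR_linear = 10^(29.56/10) = 903.6495; C = log2(1 + SNR_linear) = log2(1 + 903.6495) = 9.8212

9.8212 bits/channel use


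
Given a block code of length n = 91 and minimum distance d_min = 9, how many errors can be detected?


Detection capability = d_min - 1 = 9 - 1 = 8

8 errors


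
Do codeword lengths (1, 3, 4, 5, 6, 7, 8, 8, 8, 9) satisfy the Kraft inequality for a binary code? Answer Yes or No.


Kraft sum = sum(2^(-l_i)) = 0.7559, need <= 1. Result: satisfied (a binary prefix-free code with these lengths exists)

Yes


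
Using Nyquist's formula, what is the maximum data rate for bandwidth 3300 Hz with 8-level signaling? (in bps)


Rate = 2 * B * log2(M) = 2 * 3300 * 3.0 = 19800.0

19800.0 bps


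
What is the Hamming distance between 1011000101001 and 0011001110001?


Count differing positions: ^ . . . . . ^ . ^ ^ . . . = 4 differences

4


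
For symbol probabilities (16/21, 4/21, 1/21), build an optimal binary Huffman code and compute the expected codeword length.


Huffman construction (repeatedly merge the two least-probable nodes; each merge adds 1 bit to every symbol beneath it): 1/21 + 4/21 = 5/21; 5/21 + 16/21 = 1. Resulting codeword lengths (in the order the probabilities were given): (1, 2, 2). L_avg = sum(p_i * l_i) = 16/21*1 + 4/21*2 + 1/21*2 = 26/21 = 1.2381

1.2381 bits


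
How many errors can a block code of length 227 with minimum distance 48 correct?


Correction capability = floor((d-1)/2) = floor((48-1)/2) = 23

23 errors


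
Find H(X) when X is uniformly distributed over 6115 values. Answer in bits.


H = log2(n) = log2(6115) = 12.5781

12.5781 bits


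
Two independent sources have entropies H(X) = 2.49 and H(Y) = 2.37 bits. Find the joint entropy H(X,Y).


For independent variables, H(X,Y) = H(X) + H(Y) = 2.49 + 2.37 = 4.86

4.86 bits


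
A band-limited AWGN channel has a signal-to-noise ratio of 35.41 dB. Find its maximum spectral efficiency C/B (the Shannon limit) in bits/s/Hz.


SNR_linear = 10^(35.41/10) = 3475.3616; C/B = log2(1 + SNR_linear) = log2(1 + 3475.3616) = 11.7634

11.7634 bits/s/Hz


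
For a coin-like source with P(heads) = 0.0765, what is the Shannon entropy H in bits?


H = -p*log2(p) - (1-p)*log2(1-p). -0.0765*log2(0.0765) = 0.283692; -0.9235*log2(0.9235) = 0.106033. H = 0.283692 + 0.106033 = 0.3897

0.3897 bits


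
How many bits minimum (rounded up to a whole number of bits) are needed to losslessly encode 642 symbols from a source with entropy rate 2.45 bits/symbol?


Minimum bits >= n * H = 642 * 2.45 = 1572.9, rounded up to a whole number of bits = 1573

1573 bits


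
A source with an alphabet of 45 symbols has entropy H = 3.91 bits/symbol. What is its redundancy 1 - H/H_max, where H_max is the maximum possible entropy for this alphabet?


H_max = log2(K) = log2(45) = 5.4919 bits/symbol. Redundancy = 1 - H/H_max = 1 - 3.91/5.4919 = 1 - 0.712 = 0.288

0.288


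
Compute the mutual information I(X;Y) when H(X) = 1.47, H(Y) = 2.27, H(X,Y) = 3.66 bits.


I(X;Y) = H(X) + H(Y) - H(X,Y) = 1.47 + 2.27 - 3.66 = 0.08

0.08 bits


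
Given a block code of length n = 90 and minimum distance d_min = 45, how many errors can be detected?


Detection capability = d_min - 1 = 45 - 1 = 44

44 errors


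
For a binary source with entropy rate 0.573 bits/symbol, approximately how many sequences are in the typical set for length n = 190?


log2|A_typical| = nH = 190 * 0.573 = 108.87, so |A_typical| ~ 2^108.87 = 5.931e+32

5.931e+32


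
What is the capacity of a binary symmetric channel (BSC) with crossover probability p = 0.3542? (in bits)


H(p) = -p*log2(p) - (1-p)*log2(1-p) = -0.3542*log2(0.3542) - 0.6458*log2(0.6458) = 0.530366 + 0.407397 = 0.9378. C = 1 - H(p) = 1 - 0.9378 = 0.0622

0.0622 bits


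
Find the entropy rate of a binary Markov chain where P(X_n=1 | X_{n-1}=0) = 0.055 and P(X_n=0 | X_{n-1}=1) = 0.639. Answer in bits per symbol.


Stationary distribution: pi_0 = p10/(p01+p10) = 0.9207, pi_1 = 0.0793. Entropy rate H' = pi_0*H(p01) + pi_1*H(p10) = 0.9207*0.3073 + 0.0793*0.9435 = 0.3577

0.3577 bits/symbol
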